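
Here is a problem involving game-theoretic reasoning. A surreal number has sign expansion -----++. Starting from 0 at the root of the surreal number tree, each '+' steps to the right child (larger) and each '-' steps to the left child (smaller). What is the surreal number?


Sign expansion: -----++
Rule: track bounds (lo, hi), initially (-inf, +inf). On '+', the current value becomes lo and we move to the simplest number in (value, hi): value + 1 if hi = +inf, otherwise the midpoint (value + hi)/2. On '-', the current value becomes hi and we move to value - 1 if lo = -inf, otherwise the midpoint (lo + value)/2.
Start at 0.
Step 1: sign = -, move left. Bounds: (-inf, 0). Value = -1
Step 2: sign = -, move left. Bounds: (-inf, -1). Value = -2
Step 3: sign = -, move left. Bounds: (-inf, -2). Value = -3
Step 4: sign = -, move left. Bounds: (-inf, -3). Value = -4
Step 5: sign = -, move left. Bounds: (-inf, -4). Value = -5
Step 6: sign = +, move right. Bounds: (-5, -4). Value = -9/2
Step 7: sign = +, move right. Bounds: (-9/2, -4). Value = -17/4
The surreal number with sign expansion -----++ is -17/4.

-17/4


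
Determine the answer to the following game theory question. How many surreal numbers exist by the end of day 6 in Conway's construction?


Day 0: {|} = 0 is born. Count = 1.
Day n: the number of surreal numbers born by day n is 2^(n+1) - 1.
By day 0: 2^1 - 1 = 1
By day 1: 2^2 - 1 = 3
By day 2: 2^3 - 1 = 7
By day 3: 2^4 - 1 = 15
By day 4: 2^5 - 1 = 31
By day 5: 2^6 - 1 = 63
By day 6: 2^7 - 1 = 127
By day 6: 127 surreal numbers.

127


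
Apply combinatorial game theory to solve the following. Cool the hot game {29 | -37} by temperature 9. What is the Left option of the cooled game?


Original game: {29 | -37} (a switch {a | b} with a > b).
Cooling by t (for t below the temperature (a - b)/2 = 33) taxes each move by t: {a | b} cooled by t is {a - t | b + t}.
Cooling amount: t = 9
Cooled Left option: 29 - 9 = 20
Cooled Right option: -37 + 9 = -28
Cooled game: {20 | -28}
Left option = 20

20


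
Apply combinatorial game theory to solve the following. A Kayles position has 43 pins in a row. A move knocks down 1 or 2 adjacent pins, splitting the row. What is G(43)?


Kayles: a move removes 1 or 2 adjacent pins from a contiguous row.
Removing pins from a row of k leaves two independent rows (a, b) with a + b = k - 1 (one pin) or a + b = k - 2 (two pins); an end removal gives a = 0.
By Sprague-Grundy, G(k) = mex{ G(a) XOR G(b) } over all these splits. G(0) = 0.
G(1): splits (0,0):0^0=0 -> mex({0}) = 1
G(2): splits (0,1):0^1=1 (0,0):0^0=0 -> mex({0, 1}) = 2
G(3): splits (0,2):0^2=2 (1,1):1^1=0 (0,1):0^1=1 -> mex({0, 1, 2}) = 3
G(4): splits (0,3):0^3=3 (1,2):1^2=3 (0,2):0^2=2 (1,1):1^1=0 -> mex({0, 2, 3}) = 1
G(5): splits (0,4):0^1=1 (1,3):1^3=2 (2,2):2^2=0 (0,3):0^3=3 (1,2):1^2=3 -> mex({0, 1, 2, 3}) = 4
G(6) = mex({0, 1, 2, 4}) = 3
G(7) = mex({0, 1, 3, 4, 5}) = 2
G(8) = mex({0, 2, 3, 5, 6}) = 1
G(9) = mex({0, 1, 2, 3, 6, 7}) = 4
G(10) = mex({0, 1, 3, 4, 5, 7}) = 2
G(11) = mex({0, 1, 2, 3, 4, 5}) = 6
G(12) = mex({0, 1, 2, 3, 5, 6, 7}) = 4
G(13) = mex({0, 2, 3, 4, 6, 7}) = 1
G(14) = mex({0, 1, 4, 5, 6, 7}) = 2
G(15) = mex({0, 1, 2, 3, 4, 5, 6}) = 7
G(16) = mex({0, 2, 3, 5, 6, 7}) = 1
G(17) = mex({0, 1, 2, 3, 5, 6, 7}) = 4
G(18) = mex({0, 1, 2, 4, 5, 6}) = 3
G(19) = mex({0, 1, 3, 4, 5, 7}) = 2
G(20) = mex({0, 2, 3, 4, 5, 6, 7}) = 1
G(21) = mex({0, 1, 2, 3, 5, 6, 7}) = 4
G(22) = mex({0, 1, 2, 3, 4, 5, 7}) = 6
G(23) = mex({0, 1, 2, 3, 4, 5, 6}) = 7
G(24) = mex({0, 1, 2, 3, 5, 6, 7}) = 4
G(25) = mex({0, 2, 3, 4, 6, 7}) = 1
G(26) = mex({0, 1, 3, 4, 5, 6, 7}) = 2
G(27) = mex({0, 1, 2, 3, 4, 5, 6, 7}) = 8
G(28) = mex({0, 1, 2, 3, 4, 6, 7, 8}) = 5
G(29) = mex({0, 1, 2, 3, 5, 6, 7, 8, 9}) = 4
G(30) = mex({0, 1, 2, 3, 4, 5, 6, 9, 10}) = 7
G(31) = mex({0, 1, 3, 4, 5, 7, 10, 11}) = 2
G(32) = mex({0, 2, 3, 4, 5, 6, 7, 9, 11}) = 1
G(33) = mex({0, 1, 2, 3, 4, 5, 6, 7, 9, 12}) = 8
G(34) = mex({0, 1, 2, 3, 4, 5, 7, 8, 11, 12}) = 6
G(35) = mex({0, 1, 2, 3, 4, 5, 6, 8, 9, 10, 11}) = 7
G(36) = mex({0, 1, 2, 3, 5, 6, 7, 9, 10}) = 4
G(37) = mex({0, 2, 3, 4, 6, 7, 9, 10, 11, 12}) = 1
G(38) = mex({0, 1, 3, 4, 5, 6, 7, 9, 10, 11, 12}) = 2
G(39) = mex({0, 1, 2, 4, 5, 6, 7, 9, 10, 12, 14}) = 3
G(40) = mex({0, 2, 3, 4, 6, 7, 11, 12, 14}) = 1
G(41) = mex({0, 1, 2, 3, 5, 6, 7, 9, 10, 11, 12}) = 4
G(42) = mex({0, 1, 2, 3, 4, 5, 6, 9, 10}) = 7
G(43) = mex({0, 1, 3, 4, 5, 7, 9, 10, 12, 15}) = 2
Therefore G(43) = 2.

2


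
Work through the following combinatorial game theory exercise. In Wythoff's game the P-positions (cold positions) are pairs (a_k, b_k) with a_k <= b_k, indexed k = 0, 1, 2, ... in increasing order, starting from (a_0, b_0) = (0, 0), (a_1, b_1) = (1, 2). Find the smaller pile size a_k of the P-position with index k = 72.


By Wythoff's theorem, a_k = floor(k * phi) and b_k = floor(k * phi^2) = a_k + k, where phi = (1 + sqrt(5))/2 is the golden ratio.
phi = (1 + sqrt(5))/2 = 1.618034
k = 72
k * phi = 72 * 1.618034 = 116.498447
a_72 = floor(k * phi) = 116

116


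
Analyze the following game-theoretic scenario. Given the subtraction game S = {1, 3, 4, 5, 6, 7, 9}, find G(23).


The subtraction set is S = {1, 3, 4, 5, 6, 7, 9}.
G(k) = mex{ G(k - s) : s in S, s <= k }. We compute iteratively: G(0) = 0.
G(1) = mex({0}) = 1
G(2) = mex({1}) = 0
G(3) = mex({0}) = 1
G(4) = mex({0, 1}) = 2
G(5) = mex({0, 1, 2}) = 3
G(6) = mex({0, 1, 3}) = 2
G(7) = mex({0, 1, 2}) = 3
G(8) = mex({0, 1, 2, 3}) = 4
G(9) = mex({0, 1, 2, 3, 4}) = 5
G(10) = mex({1, 2, 3, 5}) = 0
G(11) = mex({0, 2, 3, 4}) = 1
G(12) = mex({1, 2, 3, 4, 5}) = 0
G(13) = mex({0, 2, 3, 4, 5}) = 1
G(14) = mex({0, 1, 3, 4, 5}) = 2
G(15) = mex({0, 1, 2, 4, 5}) = 3
G(16) = mex({0, 1, 3, 5}) = 2
G(17) = mex({0, 1, 2, 4}) = 3
G(18) = mex({0, 1, 2, 3, 5}) = 4
Observe that G(10)..G(18) = 0, 1, 0, 1, 2, 3, 2, 3, 4 repeats G(0)..G(8) = 0, 1, 0, 1, 2, 3, 2, 3, 4.
For k >= max(S) = 9, G(k) is determined by the previous 9 values G(k-9)..G(k-1); a window of 9 consecutive values has recurred shifted by 10, so by induction G(k + 10) = G(k) for all k >= 0: the sequence is periodic from the start with period 10.
One period: G(0..9) = 0, 1, 0, 1, 2, 3, 2, 3, 4, 5.
23 mod 10 = 3, so G(23) = G(3) = 1.

1


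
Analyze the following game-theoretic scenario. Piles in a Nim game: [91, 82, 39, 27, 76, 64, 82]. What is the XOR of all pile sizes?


We need the XOR (exclusive or) of all pile sizes.
After XOR-ing pile 1 (size 91): 0 XOR 91 = 91
After XOR-ing pile 2 (size 82): 91 XOR 82 = 9
After XOR-ing pile 3 (size 39): 9 XOR 39 = 46
After XOR-ing pile 4 (size 27): 46 XOR 27 = 53
After XOR-ing pile 5 (size 76): 53 XOR 76 = 121
After XOR-ing pile 6 (size 64): 121 XOR 64 = 57
After XOR-ing pile 7 (size 82): 57 XOR 82 = 107
The Nim-value of this position is 107.

107


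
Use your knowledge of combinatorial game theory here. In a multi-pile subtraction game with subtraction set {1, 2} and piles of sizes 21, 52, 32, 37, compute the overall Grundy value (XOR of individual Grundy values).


Subtraction set: {1, 2}
For this subtraction set, G(n) = n mod 3 (period = max + 1 = 3).
Pile 1 (size 21): G(21) = 21 mod 3 = 0
Pile 2 (size 52): G(52) = 52 mod 3 = 1
Pile 3 (size 32): G(32) = 32 mod 3 = 2
Pile 4 (size 37): G(37) = 37 mod 3 = 1
Total Grundy value = XOR of all: 0 XOR 1 XOR 2 XOR 1 = 2

2


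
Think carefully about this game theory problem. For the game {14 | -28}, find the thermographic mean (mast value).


Game = {14 | -28}, a switch {a | b} with numbers a > b.
Its thermograph has left wall a - t and right wall b + t, which meet at t = (a - b)/2, where both equal (a + b)/2. So the mast (mean value) is at (a + b)/2.
Mean = (14 + (-28))/2 = -14/2 = -7

-7


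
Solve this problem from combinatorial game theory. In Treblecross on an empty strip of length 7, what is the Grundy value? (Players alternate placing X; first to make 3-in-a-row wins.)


Treblecross: place X on empty cells; 3-in-a-row wins.
Playing within two cells of an existing X lets the opponent win at once, so sensible play treats the cells i-2..i+2 around each X as dead. The player left with no safe cell loses, so this is a normal-play take-away game on strips of safe cells.
Placing X at cell i (0-indexed) of a strip of k safe cells leaves independent strips of sizes max(0, i-2) and max(0, k-i-3). Hence G(k) = mex{ G(max(0,i-2)) XOR G(max(0,k-i-3)) : 0 <= i < k }, with G(0) = 0.
G(1): splits (0,0):0^0=0 -> mex({0}) = 1
G(2): splits (0,0):0^0=0 -> mex({0}) = 1
G(3): splits (0,0):0^0=0 -> mex({0}) = 1
G(4): splits (0,1):0^1=1 (0,0):0^0=0 -> mex({0, 1}) = 2
G(5): splits (0,2):0^1=1 (0,1):0^1=1 (0,0):0^0=0 -> mex({0, 1}) = 2
G(6) = mex({1}) = 0
G(7) = mex({0, 1, 2}) = 3
Therefore G(7) = 3.

3


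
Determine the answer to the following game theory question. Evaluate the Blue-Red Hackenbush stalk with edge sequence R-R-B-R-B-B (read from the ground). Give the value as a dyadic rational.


Edges (from ground): R-R-B-R-B-B
By Berlekamp's sign-expansion rule, a Blue-Red Hackenbush stalk has the value of the surreal number whose sign sequence is the edge sequence with B -> + and R -> -.
Sign sequence: --+-++
Trace the sign expansion in the surreal number tree, starting from 0:
Edge 1: R (sign -) -> bounds (-inf, 0), value = -1
Edge 2: R (sign -) -> bounds (-inf, -1), value = -2
Edge 3: B (sign +) -> bounds (-2, -1), value = -3/2
Edge 4: R (sign -) -> bounds (-2, -3/2), value = -7/4
Edge 5: B (sign +) -> bounds (-7/4, -3/2), value = -13/8
Edge 6: B (sign +) -> bounds (-13/8, -3/2), value = -25/16
Game value = -25/16

-25/16


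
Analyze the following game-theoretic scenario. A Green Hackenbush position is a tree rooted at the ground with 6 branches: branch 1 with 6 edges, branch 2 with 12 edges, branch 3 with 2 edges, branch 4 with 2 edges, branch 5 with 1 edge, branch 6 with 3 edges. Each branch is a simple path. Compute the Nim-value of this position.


The tree has 6 branches from the ground vertex.
In Green Hackenbush, the Nim-value of a simple path of length k is k.
Branch 1: length 6, Nim-value = 6
Branch 2: length 12, Nim-value = 12
Branch 3: length 2, Nim-value = 2
Branch 4: length 2, Nim-value = 2
Branch 5: length 1, Nim-value = 1
Branch 6: length 3, Nim-value = 3
Total Nim-value = XOR of all branch values:
0 XOR 6 = 6
6 XOR 12 = 10
10 XOR 2 = 8
8 XOR 2 = 10
10 XOR 1 = 11
11 XOR 3 = 8
Nim-value of the tree = 8

8


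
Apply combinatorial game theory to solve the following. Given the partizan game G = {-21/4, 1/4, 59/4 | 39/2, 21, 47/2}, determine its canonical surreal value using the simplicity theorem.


Left options: {-21/4, 1/4, 59/4}, max = 59/4
Right options: {39/2, 21, 47/2}, min = 39/2
All options are numbers and max(Left) < min(Right), so by the simplicity theorem the value is the simplest (earliest-born) number strictly between 59/4 and 39/2.
Integers 15 through 19 all lie strictly between 59/4 and 39/2.
Among integers, the simplest (lowest birthday = smallest |n|; 0 is born on day 0, +-n on day n) is 15.
No non-integer in the interval can be simpler: if x is a non-integer in the interval, then floor(x) or ceil(x) also lies in the interval (the interval contains an integer), and both are proper prefixes of x's sign expansion, i.e. born earlier. So the game value is 15.
Game value = 15

15


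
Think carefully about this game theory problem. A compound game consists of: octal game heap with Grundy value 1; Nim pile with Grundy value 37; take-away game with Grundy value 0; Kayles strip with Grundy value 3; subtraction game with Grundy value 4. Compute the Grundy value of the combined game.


By the Sprague-Grundy theorem, the Grundy value of a sum of games is the XOR of individual Grundy values.
octal game heap: Grundy value = 1. Running XOR: 0 XOR 1 = 1
Nim pile: Grundy value = 37. Running XOR: 1 XOR 37 = 36
take-away game: Grundy value = 0. Running XOR: 36 XOR 0 = 36
Kayles strip: Grundy value = 3. Running XOR: 36 XOR 3 = 39
subtraction game: Grundy value = 4. Running XOR: 39 XOR 4 = 35
The combined Grundy value is 35.

35


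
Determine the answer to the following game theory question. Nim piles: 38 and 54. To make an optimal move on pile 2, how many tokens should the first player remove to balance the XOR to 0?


Piles: 38 and 54
Current XOR: 38 XOR 54 = 16 (non-zero, so this is an N-position).
To make the XOR zero, we need to find a move that balances the piles.
For pile 2 (size 54): target = 54 XOR 16 = 38
We reduce pile 2 from 54 to 38.
Tokens removed: 54 - 38 = 16
Verification: 38 XOR 38 = 0

16


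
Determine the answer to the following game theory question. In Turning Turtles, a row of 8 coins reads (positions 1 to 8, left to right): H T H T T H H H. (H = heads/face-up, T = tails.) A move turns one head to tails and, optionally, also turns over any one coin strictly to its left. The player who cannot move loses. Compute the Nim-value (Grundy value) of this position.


Coins: H T H T T H H H
Key fact: a single head at position k behaves exactly like a Nim heap of size k (turning it to T and optionally flipping a coin at j < k corresponds to moving the heap from k to j, or to 0), and heads combine as a disjunctive sum (two heads at the same place would cancel, matching j XOR j = 0). So the Nim-value is the XOR of the 1-indexed positions of the heads.
Face-up positions (1-indexed): [1, 3, 6, 7, 8]
XOR 0 with 1: 0 XOR 1 = 1
XOR 1 with 3: 1 XOR 3 = 2
XOR 2 with 6: 2 XOR 6 = 4
XOR 4 with 7: 4 XOR 7 = 3
XOR 3 with 8: 3 XOR 8 = 11
Nim-value = 11

11


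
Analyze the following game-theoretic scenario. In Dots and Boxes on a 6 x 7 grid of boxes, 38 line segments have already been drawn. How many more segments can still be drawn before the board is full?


Grid: 6 x 7 boxes, i.e. 7 rows and 8 columns of dots.
Horizontal edges: (rows + 1) * cols = 7 * 7 = 49
Vertical edges: rows * (cols + 1) = 6 * 8 = 48
Total edges: 49 + 48 = 97
Edges drawn: 38
Remaining: 97 - 38 = 59

59


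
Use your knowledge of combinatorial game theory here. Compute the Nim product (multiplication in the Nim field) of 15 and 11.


Nim multiplication is bilinear over XOR: (u XOR v) * w = (u*w) XOR (v*w).
So we split each operand into its bit components and XOR the pairwise Nim products.
15 = 1 + 2 + 4 + 8 (as XOR of powers of 2).
11 = 1 + 2 + 8 (as XOR of powers of 2).
Using the standard Nim-product table on single bits:
  2*2 = 3,   2*4 = 8,   2*8 = 12,
  4*4 = 6,   4*8 = 11,  8*8 = 13,
and  1*x = x (identity), k*l = l*k (commutative).
Pairwise Nim products:
  1 * 1 = 1
  1 * 2 = 2
  1 * 8 = 8
  2 * 1 = 2
  2 * 2 = 3
  2 * 8 = 12
  4 * 1 = 4
  4 * 2 = 8
  4 * 8 = 11
  8 * 1 = 8
  8 * 2 = 12
  8 * 8 = 13
XOR them: 1 XOR 2 XOR 8 XOR 2 XOR 3 XOR 12 XOR 4 XOR 8 XOR 11 XOR 8 XOR 12 XOR 13 = 8.
Result: 15 * 11 = 8 (in Nim).

8


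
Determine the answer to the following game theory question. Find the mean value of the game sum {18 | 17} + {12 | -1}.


G1 = {18 | 17}, G2 = {12 | -1}
Each is a switch {a | b} with numbers a > b; its mean value is (a + b)/2, and mean value is additive over game sums: m(G1 + G2) = m(G1) + m(G2).
Mean of G1 = (18 + (17))/2 = 35/2 = 35/2
Mean of G2 = (12 + (-1))/2 = 11/2 = 11/2
Mean of G1 + G2 = 35/2 + 11/2 = 23

23


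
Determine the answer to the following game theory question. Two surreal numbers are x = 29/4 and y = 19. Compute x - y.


x = 29/4, y = 19
Converting to common denominator: 4
x = 29/4, y = 76/4
x - y = 29/4 - 19 = -47/4

-47/4


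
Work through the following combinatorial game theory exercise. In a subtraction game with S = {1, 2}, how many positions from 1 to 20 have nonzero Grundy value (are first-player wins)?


Subtraction set S = {1, 2}, so G(n) = n mod 3.
G(n) = 0 when n is a multiple of 3.
Multiples of 3 in [1, 20]: 6
N-positions (nonzero Grundy) = 20 - 6 = 14

14


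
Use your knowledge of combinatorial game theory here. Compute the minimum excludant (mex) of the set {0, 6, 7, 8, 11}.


Set = {0, 6, 7, 8, 11}
0 is in the set.
1 is NOT in the set. This is the mex.
mex = 1

1


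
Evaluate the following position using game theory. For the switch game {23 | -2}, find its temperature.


The game is {23 | -2}, a switch {a | b} with numbers a > b.
Cooling {a | b} by t gives {a - t | b + t}, which stops being hot when a - t = b + t, i.e. at t = (a - b)/2. So the temperature of a switch is (a - b)/2.
Temperature = (Left option - Right option) / 2
= (23 - (-2)) / 2
= 25 / 2
= 25/2

25/2


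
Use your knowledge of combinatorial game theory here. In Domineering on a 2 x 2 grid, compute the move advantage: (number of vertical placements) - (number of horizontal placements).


Board is 2 x 2 (rows x cols).
Left (vertical) placements: (rows-1) * cols = 1 * 2 = 2
Right (horizontal) placements: rows * (cols-1) = 2 * 1 = 2
Advantage = Left - Right = 2 - 2 = 0

0


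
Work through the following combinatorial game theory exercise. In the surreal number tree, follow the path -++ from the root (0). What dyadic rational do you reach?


Sign expansion: -++
Rule: track bounds (lo, hi), initially (-inf, +inf). On '+', the current value becomes lo and we move to the simplest number in (value, hi): value + 1 if hi = +inf, otherwise the midpoint (value + hi)/2. On '-', the current value becomes hi and we move to value - 1 if lo = -inf, otherwise the midpoint (lo + value)/2.
Start at 0.
Step 1: sign = -, move left. Bounds: (-inf, 0). Value = -1
Step 2: sign = +, move right. Bounds: (-1, 0). Value = -1/2
Step 3: sign = +, move right. Bounds: (-1/2, 0). Value = -1/4
The surreal number with sign expansion -++ is -1/4.

-1/4


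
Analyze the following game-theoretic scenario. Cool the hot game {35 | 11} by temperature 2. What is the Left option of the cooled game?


Original game: {35 | 11} (a switch {a | b} with a > b).
Cooling by t (for t below the temperature (a - b)/2 = 12) taxes each move by t: {a | b} cooled by t is {a - t | b + t}.
Cooling amount: t = 2
Cooled Left option: 35 - 2 = 33
Cooled Right option: 11 + 2 = 13
Cooled game: {33 | 13}
Left option = 33

33


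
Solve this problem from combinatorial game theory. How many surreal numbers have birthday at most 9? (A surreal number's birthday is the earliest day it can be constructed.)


Day 0: {|} = 0 is born. Count = 1.
Day n: the number of surreal numbers born by day n is 2^(n+1) - 1.
By day 0: 2^1 - 1 = 1
By day 1: 2^2 - 1 = 3
By day 2: 2^3 - 1 = 7
By day 3: 2^4 - 1 = 15
By day 4: 2^5 - 1 = 31
By day 5: 2^6 - 1 = 63
By day 6: 2^7 - 1 = 127
By day 7: 2^8 - 1 = 255
By day 8: 2^9 - 1 = 511
By day 9: 2^10 - 1 = 1023
By day 9: 1023 surreal numbers.

1023


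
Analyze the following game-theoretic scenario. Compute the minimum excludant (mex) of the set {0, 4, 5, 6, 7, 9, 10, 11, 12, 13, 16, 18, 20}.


Set = {0, 4, 5, 6, 7, 9, 10, 11, 12, 13, 16, 18, 20}
0 is in the set.
1 is NOT in the set. This is the mex.
mex = 1

1


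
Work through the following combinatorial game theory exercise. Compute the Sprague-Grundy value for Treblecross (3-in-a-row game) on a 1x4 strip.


Treblecross: place X on empty cells; 3-in-a-row wins.
Playing within two cells of an existing X lets the opponent win at once, so sensible play treats the cells i-2..i+2 around each X as dead. The player left with no safe cell loses, so this is a normal-play take-away game on strips of safe cells.
Placing X at cell i (0-indexed) of a strip of k safe cells leaves independent strips of sizes max(0, i-2) and max(0, k-i-3). Hence G(k) = mex{ G(max(0,i-2)) XOR G(max(0,k-i-3)) : 0 <= i < k }, with G(0) = 0.
G(1): splits (0,0):0^0=0 -> mex({0}) = 1
G(2): splits (0,0):0^0=0 -> mex({0}) = 1
G(3): splits (0,0):0^0=0 -> mex({0}) = 1
G(4): splits (0,1):0^1=1 (0,0):0^0=0 -> mex({0, 1}) = 2
Therefore G(4) = 2.

2


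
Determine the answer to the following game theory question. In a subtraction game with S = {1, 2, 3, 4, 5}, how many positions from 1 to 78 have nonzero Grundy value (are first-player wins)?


Subtraction set S = {1, 2, 3, 4, 5}, so G(n) = n mod 6.
G(n) = 0 when n is a multiple of 6.
Multiples of 6 in [1, 78]: 13
N-positions (nonzero Grundy) = 78 - 13 = 65

65


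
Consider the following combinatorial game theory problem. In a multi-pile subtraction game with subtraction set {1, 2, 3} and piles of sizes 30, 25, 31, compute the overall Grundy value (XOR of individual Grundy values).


Subtraction set: {1, 2, 3}
For this subtraction set, G(n) = n mod 4 (period = max + 1 = 4).
Pile 1 (size 30): G(30) = 30 mod 4 = 2
Pile 2 (size 25): G(25) = 25 mod 4 = 1
Pile 3 (size 31): G(31) = 31 mod 4 = 3
Total Grundy value = XOR of all: 2 XOR 1 XOR 3 = 0

0


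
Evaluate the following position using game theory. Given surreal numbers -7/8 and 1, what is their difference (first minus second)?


x = -7/8, y = 1
Converting to common denominator: 8
x = -7/8, y = 8/8
x - y = -7/8 - 1 = -15/8

-15/8


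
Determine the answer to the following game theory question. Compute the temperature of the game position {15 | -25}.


The game is {15 | -25}, a switch {a | b} with numbers a > b.
Cooling {a | b} by t gives {a - t | b + t}, which stops being hot when a - t = b + t, i.e. at t = (a - b)/2. So the temperature of a switch is (a - b)/2.
Temperature = (Left option - Right option) / 2
= (15 - (-25)) / 2
= 40 / 2
= 20

20


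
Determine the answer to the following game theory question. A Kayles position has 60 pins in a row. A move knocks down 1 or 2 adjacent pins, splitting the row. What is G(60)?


Kayles: a move removes 1 or 2 adjacent pins from a contiguous row.
Removing pins from a row of k leaves two independent rows (a, b) with a + b = k - 1 (one pin) or a + b = k - 2 (two pins); an end removal gives a = 0.
By Sprague-Grundy, G(k) = mex{ G(a) XOR G(b) } over all these splits. G(0) = 0.
G(1): splits (0,0):0^0=0 -> mex({0}) = 1
G(2): splits (0,1):0^1=1 (0,0):0^0=0 -> mex({0, 1}) = 2
G(3): splits (0,2):0^2=2 (1,1):1^1=0 (0,1):0^1=1 -> mex({0, 1, 2}) = 3
G(4): splits (0,3):0^3=3 (1,2):1^2=3 (0,2):0^2=2 (1,1):1^1=0 -> mex({0, 2, 3}) = 1
G(5): splits (0,4):0^1=1 (1,3):1^3=2 (2,2):2^2=0 (0,3):0^3=3 (1,2):1^2=3 -> mex({0, 1, 2, 3}) = 4
G(6) = mex({0, 1, 2, 4}) = 3
G(7) = mex({0, 1, 3, 4, 5}) = 2
G(8) = mex({0, 2, 3, 5, 6}) = 1
G(9) = mex({0, 1, 2, 3, 6, 7}) = 4
G(10) = mex({0, 1, 3, 4, 5, 7}) = 2
G(11) = mex({0, 1, 2, 3, 4, 5}) = 6
G(12) = mex({0, 1, 2, 3, 5, 6, 7}) = 4
G(13) = mex({0, 2, 3, 4, 6, 7}) = 1
G(14) = mex({0, 1, 4, 5, 6, 7}) = 2
G(15) = mex({0, 1, 2, 3, 4, 5, 6}) = 7
G(16) = mex({0, 2, 3, 5, 6, 7}) = 1
G(17) = mex({0, 1, 2, 3, 5, 6, 7}) = 4
G(18) = mex({0, 1, 2, 4, 5, 6}) = 3
G(19) = mex({0, 1, 3, 4, 5, 7}) = 2
G(20) = mex({0, 2, 3, 4, 5, 6, 7}) = 1
G(21) = mex({0, 1, 2, 3, 5, 6, 7}) = 4
G(22) = mex({0, 1, 2, 3, 4, 5, 7}) = 6
G(23) = mex({0, 1, 2, 3, 4, 5, 6}) = 7
G(24) = mex({0, 1, 2, 3, 5, 6, 7}) = 4
G(25) = mex({0, 2, 3, 4, 6, 7}) = 1
G(26) = mex({0, 1, 3, 4, 5, 6, 7}) = 2
G(27) = mex({0, 1, 2, 3, 4, 5, 6, 7}) = 8
G(28) = mex({0, 1, 2, 3, 4, 6, 7, 8}) = 5
G(29) = mex({0, 1, 2, 3, 5, 6, 7, 8, 9}) = 4
G(30) = mex({0, 1, 2, 3, 4, 5, 6, 9, 10}) = 7
G(31) = mex({0, 1, 3, 4, 5, 7, 10, 11}) = 2
G(32) = mex({0, 2, 3, 4, 5, 6, 7, 9, 11}) = 1
G(33) = mex({0, 1, 2, 3, 4, 5, 6, 7, 9, 12}) = 8
G(34) = mex({0, 1, 2, 3, 4, 5, 7, 8, 11, 12}) = 6
G(35) = mex({0, 1, 2, 3, 4, 5, 6, 8, 9, 10, 11}) = 7
G(36) = mex({0, 1, 2, 3, 5, 6, 7, 9, 10}) = 4
G(37) = mex({0, 2, 3, 4, 6, 7, 9, 10, 11, 12}) = 1
G(38) = mex({0, 1, 3, 4, 5, 6, 7, 9, 10, 11, 12}) = 2
G(39) = mex({0, 1, 2, 4, 5, 6, 7, 9, 10, 12, 14}) = 3
G(40) = mex({0, 2, 3, 4, 6, 7, 11, 12, 14}) = 1
G(41) = mex({0, 1, 2, 3, 5, 6, 7, 9, 10, 11, 12}) = 4
G(42) = mex({0, 1, 2, 3, 4, 5, 6, 9, 10}) = 7
G(43) = mex({0, 1, 3, 4, 5, 7, 9, 10, 12, 15}) = 2
G(44) = mex({0, 2, 3, 4, 5, 6, 7, 9, 10, 12, 15}) = 1
G(45) = mex({0, 1, 2, 3, 4, 5, 6, 7, 9, 10, 12, 14}) = 8
G(46) = mex({0, 1, 3, 4, 5, 7, 8, 11, 12, 14}) = 2
G(47) = mex({0, 1, 2, 3, 4, 5, 6, 8, 9, 10, 11, 12}) = 7
G(48) = mex({0, 1, 2, 3, 5, 6, 7, 9, 10}) = 4
G(49) = mex({0, 2, 3, 4, 6, 7, 9, 10, 11, 12, 15}) = 1
G(50) = mex({0, 1, 4, 5, 6, 7, 9, 11, 12, 14, 15}) = 2
G(51) = mex({0, 1, 2, 3, 4, 5, 6, 7, 9, 12, 14, 15}) = 8
G(52) = mex({0, 2, 3, 4, 5, 6, 7, 8, 11, 12, 15}) = 1
G(53) = mex({0, 1, 2, 3, 5, 6, 7, 8, 9, 10, 11, 12}) = 4
G(54) = mex({0, 1, 2, 3, 4, 5, 6, 9, 10}) = 7
G(55) = mex({0, 1, 3, 4, 5, 7, 9, 10, 11, 12}) = 2
G(56) = mex({0, 2, 3, 4, 5, 6, 7, 9, 10, 11, 12, 13, 14}) = 1
G(57) = mex({0, 1, 2, 3, 5, 6, 7, 9, 10, 12, 13, 14, 15}) = 4
G(58) = mex({0, 1, 3, 4, 5, 7, 11, 12, 14, 15}) = 2
G(59) = mex({0, 1, 2, 3, 4, 5, 6, 9, 10, 11, 12, 15}) = 7
G(60) = mex({0, 1, 2, 3, 5, 6, 7, 9, 10}) = 4
Therefore G(60) = 4.

4


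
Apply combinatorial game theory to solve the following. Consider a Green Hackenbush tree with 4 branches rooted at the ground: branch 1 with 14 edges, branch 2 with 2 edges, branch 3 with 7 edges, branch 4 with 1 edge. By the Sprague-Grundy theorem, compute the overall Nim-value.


The tree has 4 branches from the ground vertex.
In Green Hackenbush, the Nim-value of a simple path of length k is k.
Branch 1: length 14, Nim-value = 14
Branch 2: length 2, Nim-value = 2
Branch 3: length 7, Nim-value = 7
Branch 4: length 1, Nim-value = 1
Total Nim-value = XOR of all branch values:
0 XOR 14 = 14
14 XOR 2 = 12
12 XOR 7 = 11
11 XOR 1 = 10
Nim-value of the tree = 10

10


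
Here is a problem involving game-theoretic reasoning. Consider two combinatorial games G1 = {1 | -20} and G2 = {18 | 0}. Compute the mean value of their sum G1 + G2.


G1 = {1 | -20}, G2 = {18 | 0}
Each is a switch {a | b} with numbers a > b; its mean value is (a + b)/2, and mean value is additive over game sums: m(G1 + G2) = m(G1) + m(G2).
Mean of G1 = (1 + (-20))/2 = -19/2 = -19/2
Mean of G2 = (18 + (0))/2 = 18/2 = 9
Mean of G1 + G2 = -19/2 + 9 = -1/2

-1/2


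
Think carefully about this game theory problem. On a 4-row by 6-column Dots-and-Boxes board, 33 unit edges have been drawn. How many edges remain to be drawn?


Grid: 4 x 6 boxes, i.e. 5 rows and 7 columns of dots.
Horizontal edges: (rows + 1) * cols = 5 * 6 = 30
Vertical edges: rows * (cols + 1) = 4 * 7 = 28
Total edges: 30 + 28 = 58
Edges drawn: 33
Remaining: 58 - 33 = 25

25


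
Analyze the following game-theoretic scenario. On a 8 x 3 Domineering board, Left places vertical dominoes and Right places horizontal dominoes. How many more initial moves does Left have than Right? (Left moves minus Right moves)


Board is 8 x 3 (rows x cols).
Left (vertical) placements: (rows-1) * cols = 7 * 3 = 21
Right (horizontal) placements: rows * (cols-1) = 8 * 2 = 16
Advantage = Left - Right = 21 - 16 = 5

5


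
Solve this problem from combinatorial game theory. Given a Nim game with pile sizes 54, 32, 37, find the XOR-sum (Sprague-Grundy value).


We need the XOR (exclusive or) of all pile sizes.
After XOR-ing pile 1 (size 54): 0 XOR 54 = 54
After XOR-ing pile 2 (size 32): 54 XOR 32 = 22
After XOR-ing pile 3 (size 37): 22 XOR 37 = 51
The Nim-value of this position is 51.

51


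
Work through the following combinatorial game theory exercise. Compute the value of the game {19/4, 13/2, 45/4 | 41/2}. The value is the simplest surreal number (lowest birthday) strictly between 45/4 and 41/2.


Left options: {19/4, 13/2, 45/4}, max = 45/4
Right options: {41/2}, min = 41/2
All options are numbers and max(Left) < min(Right), so by the simplicity theorem the value is the simplest (earliest-born) number strictly between 45/4 and 41/2.
Integers 12 through 20 all lie strictly between 45/4 and 41/2.
Among integers, the simplest (lowest birthday = smallest |n|; 0 is born on day 0, +-n on day n) is 12.
No non-integer in the interval can be simpler: if x is a non-integer in the interval, then floor(x) or ceil(x) also lies in the interval (the interval contains an integer), and both are proper prefixes of x's sign expansion, i.e. born earlier. So the game value is 12.
Game value = 12

12


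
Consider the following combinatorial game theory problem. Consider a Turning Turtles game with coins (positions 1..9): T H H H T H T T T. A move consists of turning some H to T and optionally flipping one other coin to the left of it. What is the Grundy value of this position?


Coins: T H H H T H T T T
Key fact: a single head at position k behaves exactly like a Nim heap of size k (turning it to T and optionally flipping a coin at j < k corresponds to moving the heap from k to j, or to 0), and heads combine as a disjunctive sum (two heads at the same place would cancel, matching j XOR j = 0). So the Nim-value is the XOR of the 1-indexed positions of the heads.
Face-up positions (1-indexed): [2, 3, 4, 6]
XOR 0 with 2: 0 XOR 2 = 2
XOR 2 with 3: 2 XOR 3 = 1
XOR 1 with 4: 1 XOR 4 = 5
XOR 5 with 6: 5 XOR 6 = 3
Nim-value = 3

3


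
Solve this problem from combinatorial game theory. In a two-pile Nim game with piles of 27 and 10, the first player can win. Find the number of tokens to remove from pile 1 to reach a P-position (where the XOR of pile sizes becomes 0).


Piles: 27 and 10
Current XOR: 27 XOR 10 = 17 (non-zero, so this is an N-position).
To make the XOR zero, we need to find a move that balances the piles.
For pile 1 (size 27): target = 27 XOR 17 = 10
We reduce pile 1 from 27 to 10.
Tokens removed: 27 - 10 = 17
Verification: 10 XOR 10 = 0

17


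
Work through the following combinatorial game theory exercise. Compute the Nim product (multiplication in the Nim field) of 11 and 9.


Nim multiplication is bilinear over XOR: (u XOR v) * w = (u*w) XOR (v*w).
So we split each operand into its bit components and XOR the pairwise Nim products.
11 = 1 + 2 + 8 (as XOR of powers of 2).
9 = 1 + 8 (as XOR of powers of 2).
Using the standard Nim-product table on single bits:
  2*2 = 3,   2*4 = 8,   2*8 = 12,
  4*4 = 6,   4*8 = 11,  8*8 = 13,
and  1*x = x (identity), k*l = l*k (commutative).
Pairwise Nim products:
  1 * 1 = 1
  1 * 8 = 8
  2 * 1 = 2
  2 * 8 = 12
  8 * 1 = 8
  8 * 8 = 13
XOR them: 1 XOR 8 XOR 2 XOR 12 XOR 8 XOR 13 = 2.
Result: 11 * 9 = 2 (in Nim).

2


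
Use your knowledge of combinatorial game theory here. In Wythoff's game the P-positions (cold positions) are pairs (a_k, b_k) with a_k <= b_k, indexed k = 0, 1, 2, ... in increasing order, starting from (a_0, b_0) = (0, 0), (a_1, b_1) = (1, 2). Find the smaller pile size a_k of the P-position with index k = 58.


By Wythoff's theorem, a_k = floor(k * phi) and b_k = floor(k * phi^2) = a_k + k, where phi = (1 + sqrt(5))/2 is the golden ratio.
phi = (1 + sqrt(5))/2 = 1.618034
k = 58
k * phi = 58 * 1.618034 = 93.845971
a_58 = floor(k * phi) = 93

93


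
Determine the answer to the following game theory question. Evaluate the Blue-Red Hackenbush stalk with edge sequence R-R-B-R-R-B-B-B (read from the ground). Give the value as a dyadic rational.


Edges (from ground): R-R-B-R-R-B-B-B
By Berlekamp's sign-expansion rule, a Blue-Red Hackenbush stalk has the value of the surreal number whose sign sequence is the edge sequence with B -> + and R -> -.
Sign sequence: --+--+++
Trace the sign expansion in the surreal number tree, starting from 0:
Edge 1: R (sign -) -> bounds (-inf, 0), value = -1
Edge 2: R (sign -) -> bounds (-inf, -1), value = -2
Edge 3: B (sign +) -> bounds (-2, -1), value = -3/2
Edge 4: R (sign -) -> bounds (-2, -3/2), value = -7/4
Edge 5: R (sign -) -> bounds (-2, -7/4), value = -15/8
Edge 6: B (sign +) -> bounds (-15/8, -7/4), value = -29/16
Edge 7: B (sign +) -> bounds (-29/16, -7/4), value = -57/32
Edge 8: B (sign +) -> bounds (-57/32, -7/4), value = -113/64
Game value = -113/64

-113/64


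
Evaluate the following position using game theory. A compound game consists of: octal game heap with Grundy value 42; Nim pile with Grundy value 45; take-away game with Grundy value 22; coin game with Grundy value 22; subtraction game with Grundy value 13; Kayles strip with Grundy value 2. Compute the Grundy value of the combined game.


By the Sprague-Grundy theorem, the Grundy value of a sum of games is the XOR of individual Grundy values.
octal game heap: Grundy value = 42. Running XOR: 0 XOR 42 = 42
Nim pile: Grundy value = 45. Running XOR: 42 XOR 45 = 7
take-away game: Grundy value = 22. Running XOR: 7 XOR 22 = 17
coin game: Grundy value = 22. Running XOR: 17 XOR 22 = 7
subtraction game: Grundy value = 13. Running XOR: 7 XOR 13 = 10
Kayles strip: Grundy value = 2. Running XOR: 10 XOR 2 = 8
The combined Grundy value is 8.

8


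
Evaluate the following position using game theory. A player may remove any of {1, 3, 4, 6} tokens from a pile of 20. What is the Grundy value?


The subtraction set is S = {1, 3, 4, 6}.
G(k) = mex{ G(k - s) : s in S, s <= k }. We compute iteratively: G(0) = 0.
G(1) = mex({0}) = 1
G(2) = mex({1}) = 0
G(3) = mex({0}) = 1
G(4) = mex({0, 1}) = 2
G(5) = mex({0, 1, 2}) = 3
G(6) = mex({0, 1, 3}) = 2
G(7) = mex({1, 2}) = 0
G(8) = mex({0, 2, 3}) = 1
G(9) = mex({1, 2, 3}) = 0
G(10) = mex({0, 2}) = 1
G(11) = mex({0, 1, 3}) = 2
G(12) = mex({0, 1, 2}) = 3
Observe that G(7)..G(12) = 0, 1, 0, 1, 2, 3 repeats G(0)..G(5) = 0, 1, 0, 1, 2, 3.
For k >= max(S) = 6, G(k) is determined by the previous 6 values G(k-6)..G(k-1); a window of 6 consecutive values has recurred shifted by 7, so by induction G(k + 7) = G(k) for all k >= 0: the sequence is periodic from the start with period 7.
One period: G(0..6) = 0, 1, 0, 1, 2, 3, 2.
20 mod 7 = 6, so G(20) = G(6) = 2.

2


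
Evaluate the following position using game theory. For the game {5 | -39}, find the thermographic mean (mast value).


Game = {5 | -39}, a switch {a | b} with numbers a > b.
Its thermograph has left wall a - t and right wall b + t, which meet at t = (a - b)/2, where both equal (a + b)/2. So the mast (mean value) is at (a + b)/2.
Mean = (5 + (-39))/2 = -34/2 = -17

-17


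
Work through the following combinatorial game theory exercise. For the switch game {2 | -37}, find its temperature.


The game is {2 | -37}, a switch {a | b} with numbers a > b.
Cooling {a | b} by t gives {a - t | b + t}, which stops being hot when a - t = b + t, i.e. at t = (a - b)/2. So the temperature of a switch is (a - b)/2.
Temperature = (Left option - Right option) / 2
= (2 - (-37)) / 2
= 39 / 2
= 39/2

39/2


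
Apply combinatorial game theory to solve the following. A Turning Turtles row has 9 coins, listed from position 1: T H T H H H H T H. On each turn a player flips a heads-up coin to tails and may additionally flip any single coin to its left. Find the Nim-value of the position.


Coins: T H T H H H H T H
Key fact: a single head at position k behaves exactly like a Nim heap of size k (turning it to T and optionally flipping a coin at j < k corresponds to moving the heap from k to j, or to 0), and heads combine as a disjunctive sum (two heads at the same place would cancel, matching j XOR j = 0). So the Nim-value is the XOR of the 1-indexed positions of the heads.
Face-up positions (1-indexed): [2, 4, 5, 6, 7, 9]
XOR 0 with 2: 0 XOR 2 = 2
XOR 2 with 4: 2 XOR 4 = 6
XOR 6 with 5: 6 XOR 5 = 3
XOR 3 with 6: 3 XOR 6 = 5
XOR 5 with 7: 5 XOR 7 = 2
XOR 2 with 9: 2 XOR 9 = 11
Nim-value = 11

11


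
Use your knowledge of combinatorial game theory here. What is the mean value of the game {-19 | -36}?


Game = {-19 | -36}, a switch {a | b} with numbers a > b.
Its thermograph has left wall a - t and right wall b + t, which meet at t = (a - b)/2, where both equal (a + b)/2. So the mast (mean value) is at (a + b)/2.
Mean = (-19 + (-36))/2 = -55/2 = -55/2

-55/2


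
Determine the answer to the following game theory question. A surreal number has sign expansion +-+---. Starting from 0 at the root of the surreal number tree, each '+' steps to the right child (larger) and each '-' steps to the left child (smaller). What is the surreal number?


Sign expansion: +-+---
Rule: track bounds (lo, hi), initially (-inf, +inf). On '+', the current value becomes lo and we move to the simplest number in (value, hi): value + 1 if hi = +inf, otherwise the midpoint (value + hi)/2. On '-', the current value becomes hi and we move to value - 1 if lo = -inf, otherwise the midpoint (lo + value)/2.
Start at 0.
Step 1: sign = +, move right. Bounds: (0, +inf). Value = 1
Step 2: sign = -, move left. Bounds: (0, 1). Value = 1/2
Step 3: sign = +, move right. Bounds: (1/2, 1). Value = 3/4
Step 4: sign = -, move left. Bounds: (1/2, 3/4). Value = 5/8
Step 5: sign = -, move left. Bounds: (1/2, 5/8). Value = 9/16
Step 6: sign = -, move left. Bounds: (1/2, 9/16). Value = 17/32
The surreal number with sign expansion +-+--- is 17/32.

17/32


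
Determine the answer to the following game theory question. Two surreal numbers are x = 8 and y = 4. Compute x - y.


x = 8, y = 4
x - y = 8 - 4 = 4

4


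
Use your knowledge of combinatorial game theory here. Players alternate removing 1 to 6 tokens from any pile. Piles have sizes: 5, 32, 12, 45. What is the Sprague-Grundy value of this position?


Subtraction set: {1, 2, 3, 4, 5, 6}
For this subtraction set, G(n) = n mod 7 (period = max + 1 = 7).
Pile 1 (size 5): G(5) = 5 mod 7 = 5
Pile 2 (size 32): G(32) = 32 mod 7 = 4
Pile 3 (size 12): G(12) = 12 mod 7 = 5
Pile 4 (size 45): G(45) = 45 mod 7 = 3
Total Grundy value = XOR of all: 5 XOR 4 XOR 5 XOR 3 = 7

7


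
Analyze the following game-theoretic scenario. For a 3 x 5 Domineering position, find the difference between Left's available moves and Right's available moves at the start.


Board is 3 x 5 (rows x cols).
Left (vertical) placements: (rows-1) * cols = 2 * 5 = 10
Right (horizontal) placements: rows * (cols-1) = 3 * 4 = 12
Advantage = Left - Right = 10 - 12 = -2

-2


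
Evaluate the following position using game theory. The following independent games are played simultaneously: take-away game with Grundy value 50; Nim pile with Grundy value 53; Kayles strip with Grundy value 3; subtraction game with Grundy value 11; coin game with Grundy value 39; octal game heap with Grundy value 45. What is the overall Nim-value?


By the Sprague-Grundy theorem, the Grundy value of a sum of games is the XOR of individual Grundy values.
take-away game: Grundy value = 50. Running XOR: 0 XOR 50 = 50
Nim pile: Grundy value = 53. Running XOR: 50 XOR 53 = 7
Kayles strip: Grundy value = 3. Running XOR: 7 XOR 3 = 4
subtraction game: Grundy value = 11. Running XOR: 4 XOR 11 = 15
coin game: Grundy value = 39. Running XOR: 15 XOR 39 = 40
octal game heap: Grundy value = 45. Running XOR: 40 XOR 45 = 5
The combined Grundy value is 5.

5


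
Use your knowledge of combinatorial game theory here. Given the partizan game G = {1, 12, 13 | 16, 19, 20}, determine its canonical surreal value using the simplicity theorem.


Left options: {1, 12, 13}, max = 13
Right options: {16, 19, 20}, min = 16
All options are numbers and max(Left) < min(Right), so by the simplicity theorem the value is the simplest (earliest-born) number strictly between 13 and 16.
Integers 14 through 15 all lie strictly between 13 and 16.
Among integers, the simplest (lowest birthday = smallest |n|; 0 is born on day 0, +-n on day n) is 14.
No non-integer in the interval can be simpler: if x is a non-integer in the interval, then floor(x) or ceil(x) also lies in the interval (the interval contains an integer), and both are proper prefixes of x's sign expansion, i.e. born earlier. So the game value is 14.
Game value = 14

14


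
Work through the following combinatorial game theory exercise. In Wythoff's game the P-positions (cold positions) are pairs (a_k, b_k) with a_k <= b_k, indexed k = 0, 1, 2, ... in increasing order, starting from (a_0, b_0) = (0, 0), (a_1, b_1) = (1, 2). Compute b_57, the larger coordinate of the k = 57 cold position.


By Wythoff's theorem, a_k = floor(k * phi) and b_k = floor(k * phi^2) = a_k + k, where phi = (1 + sqrt(5))/2 is the golden ratio.
phi = (1 + sqrt(5))/2 = 1.618034
phi^2 = phi + 1 = 2.618034
k = 57
k * phi^2 = 57 * 2.618034 = 149.227937
b_57 = floor(k * phi^2) = 149 (check: a_57 + k = 92 + 57 = 149)

149


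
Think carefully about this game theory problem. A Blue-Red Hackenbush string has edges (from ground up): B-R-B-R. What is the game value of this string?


Edges (from ground): B-R-B-R
By Berlekamp's sign-expansion rule, a Blue-Red Hackenbush stalk has the value of the surreal number whose sign sequence is the edge sequence with B -> + and R -> -.
Sign sequence: +-+-
Trace the sign expansion in the surreal number tree, starting from 0:
Edge 1: B (sign +) -> bounds (0, +inf), value = 1
Edge 2: R (sign -) -> bounds (0, 1), value = 1/2
Edge 3: B (sign +) -> bounds (1/2, 1), value = 3/4
Edge 4: R (sign -) -> bounds (1/2, 3/4), value = 5/8
Game value = 5/8

5/8
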